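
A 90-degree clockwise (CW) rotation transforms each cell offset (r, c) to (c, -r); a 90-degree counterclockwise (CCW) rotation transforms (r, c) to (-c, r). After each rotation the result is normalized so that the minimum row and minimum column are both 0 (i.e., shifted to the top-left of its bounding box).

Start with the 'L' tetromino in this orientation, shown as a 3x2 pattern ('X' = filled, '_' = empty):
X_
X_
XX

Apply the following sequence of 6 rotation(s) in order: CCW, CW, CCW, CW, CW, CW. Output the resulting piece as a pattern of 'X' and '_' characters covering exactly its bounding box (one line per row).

Start:
X_
X_
XX
After rotation 1 (CCW):
__X
XXX
After rotation 2 (CW):
X_
X_
XX
After rotation 3 (CCW):
__X
XXX
After rotation 4 (CW):
X_
X_
XX
After rotation 5 (CW):
XXX
X__
After rotation 6 (CW):
XX
_X
_X

Answer: XX
_X
_X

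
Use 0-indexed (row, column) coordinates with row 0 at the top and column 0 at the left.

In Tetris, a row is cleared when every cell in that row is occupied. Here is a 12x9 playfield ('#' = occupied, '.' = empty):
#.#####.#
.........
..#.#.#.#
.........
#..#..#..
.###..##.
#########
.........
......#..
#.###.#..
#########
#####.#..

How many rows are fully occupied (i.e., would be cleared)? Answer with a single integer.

Answer: 2

Derivation:
Check each row:
  row 0: 2 empty cells -> not full
  row 1: 9 empty cells -> not full
  row 2: 5 empty cells -> not full
  row 3: 9 empty cells -> not full
  row 4: 6 empty cells -> not full
  row 5: 4 empty cells -> not full
  row 6: 0 empty cells -> FULL (clear)
  row 7: 9 empty cells -> not full
  row 8: 8 empty cells -> not full
  row 9: 4 empty cells -> not full
  row 10: 0 empty cells -> FULL (clear)
  row 11: 3 empty cells -> not full
Total rows cleared: 2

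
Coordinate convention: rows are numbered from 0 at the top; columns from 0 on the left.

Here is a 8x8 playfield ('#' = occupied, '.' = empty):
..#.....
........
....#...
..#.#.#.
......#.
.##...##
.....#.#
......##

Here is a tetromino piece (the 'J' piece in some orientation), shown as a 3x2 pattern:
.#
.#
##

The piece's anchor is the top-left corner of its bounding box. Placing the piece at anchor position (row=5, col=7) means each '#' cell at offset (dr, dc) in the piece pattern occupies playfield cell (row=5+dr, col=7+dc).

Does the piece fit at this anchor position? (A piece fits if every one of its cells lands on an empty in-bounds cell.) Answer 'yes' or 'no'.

Check each piece cell at anchor (5, 7):
  offset (0,1) -> (5,8): out of bounds -> FAIL
  offset (1,1) -> (6,8): out of bounds -> FAIL
  offset (2,0) -> (7,7): occupied ('#') -> FAIL
  offset (2,1) -> (7,8): out of bounds -> FAIL
All cells valid: no

Answer: no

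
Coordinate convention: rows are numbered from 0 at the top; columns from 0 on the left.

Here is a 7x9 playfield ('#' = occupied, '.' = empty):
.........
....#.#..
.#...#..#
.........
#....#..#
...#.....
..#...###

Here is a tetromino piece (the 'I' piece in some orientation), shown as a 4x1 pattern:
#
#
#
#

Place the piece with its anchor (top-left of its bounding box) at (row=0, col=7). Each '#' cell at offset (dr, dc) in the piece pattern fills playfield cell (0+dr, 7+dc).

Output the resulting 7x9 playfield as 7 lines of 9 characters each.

Answer: .......#.
....#.##.
.#...#.##
.......#.
#....#..#
...#.....
..#...###

Derivation:
Fill (0+0,7+0) = (0,7)
Fill (0+1,7+0) = (1,7)
Fill (0+2,7+0) = (2,7)
Fill (0+3,7+0) = (3,7)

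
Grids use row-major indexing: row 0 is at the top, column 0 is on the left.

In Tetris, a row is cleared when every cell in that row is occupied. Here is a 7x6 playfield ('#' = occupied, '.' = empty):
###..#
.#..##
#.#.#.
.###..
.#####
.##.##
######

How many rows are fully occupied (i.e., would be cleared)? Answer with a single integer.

Answer: 1

Derivation:
Check each row:
  row 0: 2 empty cells -> not full
  row 1: 3 empty cells -> not full
  row 2: 3 empty cells -> not full
  row 3: 3 empty cells -> not full
  row 4: 1 empty cell -> not full
  row 5: 2 empty cells -> not full
  row 6: 0 empty cells -> FULL (clear)
Total rows cleared: 1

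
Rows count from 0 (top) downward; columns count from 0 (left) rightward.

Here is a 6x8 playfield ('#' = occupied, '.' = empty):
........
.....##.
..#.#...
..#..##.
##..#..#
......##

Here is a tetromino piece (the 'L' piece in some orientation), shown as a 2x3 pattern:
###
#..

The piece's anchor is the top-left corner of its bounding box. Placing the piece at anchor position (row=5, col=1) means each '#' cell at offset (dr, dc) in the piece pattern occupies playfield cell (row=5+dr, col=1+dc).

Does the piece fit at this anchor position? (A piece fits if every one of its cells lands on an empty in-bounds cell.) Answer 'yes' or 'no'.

Check each piece cell at anchor (5, 1):
  offset (0,0) -> (5,1): empty -> OK
  offset (0,1) -> (5,2): empty -> OK
  offset (0,2) -> (5,3): empty -> OK
  offset (1,0) -> (6,1): out of bounds -> FAIL
All cells valid: no

Answer: no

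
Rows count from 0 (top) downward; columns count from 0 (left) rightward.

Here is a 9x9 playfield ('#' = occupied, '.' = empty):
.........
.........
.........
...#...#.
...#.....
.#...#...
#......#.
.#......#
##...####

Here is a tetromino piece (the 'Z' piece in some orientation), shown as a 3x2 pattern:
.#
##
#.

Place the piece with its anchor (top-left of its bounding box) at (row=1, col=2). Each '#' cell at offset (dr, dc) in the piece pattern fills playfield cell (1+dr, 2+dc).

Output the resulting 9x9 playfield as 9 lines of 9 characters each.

Fill (1+0,2+1) = (1,3)
Fill (1+1,2+0) = (2,2)
Fill (1+1,2+1) = (2,3)
Fill (1+2,2+0) = (3,2)

Answer: .........
...#.....
..##.....
..##...#.
...#.....
.#...#...
#......#.
.#......#
##...####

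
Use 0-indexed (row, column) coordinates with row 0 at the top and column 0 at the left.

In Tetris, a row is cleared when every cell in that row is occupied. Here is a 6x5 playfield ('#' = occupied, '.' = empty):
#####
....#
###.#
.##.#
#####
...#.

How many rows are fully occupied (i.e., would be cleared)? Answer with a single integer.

Check each row:
  row 0: 0 empty cells -> FULL (clear)
  row 1: 4 empty cells -> not full
  row 2: 1 empty cell -> not full
  row 3: 2 empty cells -> not full
  row 4: 0 empty cells -> FULL (clear)
  row 5: 4 empty cells -> not full
Total rows cleared: 2

Answer: 2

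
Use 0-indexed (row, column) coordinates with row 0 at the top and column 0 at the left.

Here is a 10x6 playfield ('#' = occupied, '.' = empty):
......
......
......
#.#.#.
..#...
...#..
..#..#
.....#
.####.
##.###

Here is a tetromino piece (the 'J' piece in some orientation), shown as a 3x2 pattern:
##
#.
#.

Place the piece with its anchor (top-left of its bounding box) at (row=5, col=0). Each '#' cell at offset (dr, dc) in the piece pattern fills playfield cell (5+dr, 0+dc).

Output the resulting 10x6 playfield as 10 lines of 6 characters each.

Answer: ......
......
......
#.#.#.
..#...
##.#..
#.#..#
#....#
.####.
##.###

Derivation:
Fill (5+0,0+0) = (5,0)
Fill (5+0,0+1) = (5,1)
Fill (5+1,0+0) = (6,0)
Fill (5+2,0+0) = (7,0)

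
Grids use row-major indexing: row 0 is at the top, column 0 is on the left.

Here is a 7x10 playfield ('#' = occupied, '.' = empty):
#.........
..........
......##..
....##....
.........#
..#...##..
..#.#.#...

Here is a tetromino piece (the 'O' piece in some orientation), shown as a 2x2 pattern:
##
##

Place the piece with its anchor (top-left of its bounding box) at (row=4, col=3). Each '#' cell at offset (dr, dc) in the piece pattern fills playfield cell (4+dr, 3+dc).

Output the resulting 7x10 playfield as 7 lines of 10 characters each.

Fill (4+0,3+0) = (4,3)
Fill (4+0,3+1) = (4,4)
Fill (4+1,3+0) = (5,3)
Fill (4+1,3+1) = (5,4)

Answer: #.........
..........
......##..
....##....
...##....#
..###.##..
..#.#.#...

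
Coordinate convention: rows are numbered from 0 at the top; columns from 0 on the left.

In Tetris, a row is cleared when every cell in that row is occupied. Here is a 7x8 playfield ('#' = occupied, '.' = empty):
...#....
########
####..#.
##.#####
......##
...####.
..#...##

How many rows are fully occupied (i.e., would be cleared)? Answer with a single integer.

Answer: 1

Derivation:
Check each row:
  row 0: 7 empty cells -> not full
  row 1: 0 empty cells -> FULL (clear)
  row 2: 3 empty cells -> not full
  row 3: 1 empty cell -> not full
  row 4: 6 empty cells -> not full
  row 5: 4 empty cells -> not full
  row 6: 5 empty cells -> not full
Total rows cleared: 1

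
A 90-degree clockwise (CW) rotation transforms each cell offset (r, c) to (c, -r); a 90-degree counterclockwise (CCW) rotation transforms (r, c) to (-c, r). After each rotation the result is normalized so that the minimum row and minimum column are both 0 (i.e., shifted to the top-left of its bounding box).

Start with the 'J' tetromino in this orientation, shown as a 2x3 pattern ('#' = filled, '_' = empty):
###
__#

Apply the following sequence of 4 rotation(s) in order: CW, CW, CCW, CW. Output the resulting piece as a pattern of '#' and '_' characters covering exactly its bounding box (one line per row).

Start:
###
__#
After rotation 1 (CW):
_#
_#
##
After rotation 2 (CW):
#__
###
After rotation 3 (CCW):
_#
_#
##
After rotation 4 (CW):
#__
###

Answer: #__
###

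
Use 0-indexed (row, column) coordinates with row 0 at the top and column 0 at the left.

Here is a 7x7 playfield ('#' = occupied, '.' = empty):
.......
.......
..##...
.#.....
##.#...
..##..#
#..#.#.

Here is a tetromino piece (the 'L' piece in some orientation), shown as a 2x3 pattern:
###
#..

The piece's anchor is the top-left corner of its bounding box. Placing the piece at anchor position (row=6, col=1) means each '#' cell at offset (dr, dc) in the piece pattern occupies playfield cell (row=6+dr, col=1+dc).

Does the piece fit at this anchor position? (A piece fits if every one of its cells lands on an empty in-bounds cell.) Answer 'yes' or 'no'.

Check each piece cell at anchor (6, 1):
  offset (0,0) -> (6,1): empty -> OK
  offset (0,1) -> (6,2): empty -> OK
  offset (0,2) -> (6,3): occupied ('#') -> FAIL
  offset (1,0) -> (7,1): out of bounds -> FAIL
All cells valid: no

Answer: no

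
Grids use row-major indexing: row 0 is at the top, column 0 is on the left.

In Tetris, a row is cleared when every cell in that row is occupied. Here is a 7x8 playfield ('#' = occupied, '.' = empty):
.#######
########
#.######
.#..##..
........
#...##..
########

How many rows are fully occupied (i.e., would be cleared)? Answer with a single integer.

Answer: 2

Derivation:
Check each row:
  row 0: 1 empty cell -> not full
  row 1: 0 empty cells -> FULL (clear)
  row 2: 1 empty cell -> not full
  row 3: 5 empty cells -> not full
  row 4: 8 empty cells -> not full
  row 5: 5 empty cells -> not full
  row 6: 0 empty cells -> FULL (clear)
Total rows cleared: 2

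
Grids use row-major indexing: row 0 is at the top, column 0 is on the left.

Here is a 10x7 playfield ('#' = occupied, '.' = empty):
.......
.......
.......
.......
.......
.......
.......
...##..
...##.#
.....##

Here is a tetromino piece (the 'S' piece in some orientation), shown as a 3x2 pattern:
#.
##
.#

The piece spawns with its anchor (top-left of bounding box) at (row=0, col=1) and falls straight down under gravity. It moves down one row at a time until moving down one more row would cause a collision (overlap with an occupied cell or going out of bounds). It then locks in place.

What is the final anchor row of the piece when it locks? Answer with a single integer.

Spawn at (row=0, col=1). Try each row:
  row 0: fits
  row 1: fits
  row 2: fits
  row 3: fits
  row 4: fits
  row 5: fits
  row 6: fits
  row 7: fits
  row 8: blocked -> lock at row 7

Answer: 7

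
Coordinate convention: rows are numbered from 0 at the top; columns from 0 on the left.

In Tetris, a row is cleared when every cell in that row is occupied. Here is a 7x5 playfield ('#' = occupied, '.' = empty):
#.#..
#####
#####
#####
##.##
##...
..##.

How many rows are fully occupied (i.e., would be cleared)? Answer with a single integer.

Check each row:
  row 0: 3 empty cells -> not full
  row 1: 0 empty cells -> FULL (clear)
  row 2: 0 empty cells -> FULL (clear)
  row 3: 0 empty cells -> FULL (clear)
  row 4: 1 empty cell -> not full
  row 5: 3 empty cells -> not full
  row 6: 3 empty cells -> not full
Total rows cleared: 3

Answer: 3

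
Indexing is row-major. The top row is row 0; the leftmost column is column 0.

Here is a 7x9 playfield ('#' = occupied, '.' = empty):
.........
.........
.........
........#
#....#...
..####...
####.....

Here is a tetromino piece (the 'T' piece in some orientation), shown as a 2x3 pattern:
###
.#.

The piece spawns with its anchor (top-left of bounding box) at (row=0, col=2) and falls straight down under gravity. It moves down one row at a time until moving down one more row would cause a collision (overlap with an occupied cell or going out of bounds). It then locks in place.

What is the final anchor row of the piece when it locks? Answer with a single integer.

Spawn at (row=0, col=2). Try each row:
  row 0: fits
  row 1: fits
  row 2: fits
  row 3: fits
  row 4: blocked -> lock at row 3

Answer: 3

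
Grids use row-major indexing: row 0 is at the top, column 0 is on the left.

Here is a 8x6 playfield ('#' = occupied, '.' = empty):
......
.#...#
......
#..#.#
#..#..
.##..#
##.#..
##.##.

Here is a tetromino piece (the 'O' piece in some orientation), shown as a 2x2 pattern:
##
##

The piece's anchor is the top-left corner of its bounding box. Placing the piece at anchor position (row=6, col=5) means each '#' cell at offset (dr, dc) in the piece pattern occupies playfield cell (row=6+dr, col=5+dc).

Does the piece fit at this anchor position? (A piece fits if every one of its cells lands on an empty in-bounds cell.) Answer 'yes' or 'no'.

Answer: no

Derivation:
Check each piece cell at anchor (6, 5):
  offset (0,0) -> (6,5): empty -> OK
  offset (0,1) -> (6,6): out of bounds -> FAIL
  offset (1,0) -> (7,5): empty -> OK
  offset (1,1) -> (7,6): out of bounds -> FAIL
All cells valid: no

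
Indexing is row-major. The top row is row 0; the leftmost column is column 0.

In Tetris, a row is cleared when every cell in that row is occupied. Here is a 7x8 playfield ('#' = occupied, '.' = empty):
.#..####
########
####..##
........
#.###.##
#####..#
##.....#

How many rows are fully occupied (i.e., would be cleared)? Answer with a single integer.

Answer: 1

Derivation:
Check each row:
  row 0: 3 empty cells -> not full
  row 1: 0 empty cells -> FULL (clear)
  row 2: 2 empty cells -> not full
  row 3: 8 empty cells -> not full
  row 4: 2 empty cells -> not full
  row 5: 2 empty cells -> not full
  row 6: 5 empty cells -> not full
Total rows cleared: 1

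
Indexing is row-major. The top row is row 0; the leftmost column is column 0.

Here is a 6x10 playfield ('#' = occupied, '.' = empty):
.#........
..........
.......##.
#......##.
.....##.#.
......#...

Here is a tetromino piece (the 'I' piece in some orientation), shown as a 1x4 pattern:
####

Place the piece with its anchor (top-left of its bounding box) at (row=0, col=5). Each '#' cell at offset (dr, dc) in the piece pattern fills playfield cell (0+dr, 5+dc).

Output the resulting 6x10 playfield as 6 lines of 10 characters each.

Answer: .#...####.
..........
.......##.
#......##.
.....##.#.
......#...

Derivation:
Fill (0+0,5+0) = (0,5)
Fill (0+0,5+1) = (0,6)
Fill (0+0,5+2) = (0,7)
Fill (0+0,5+3) = (0,8)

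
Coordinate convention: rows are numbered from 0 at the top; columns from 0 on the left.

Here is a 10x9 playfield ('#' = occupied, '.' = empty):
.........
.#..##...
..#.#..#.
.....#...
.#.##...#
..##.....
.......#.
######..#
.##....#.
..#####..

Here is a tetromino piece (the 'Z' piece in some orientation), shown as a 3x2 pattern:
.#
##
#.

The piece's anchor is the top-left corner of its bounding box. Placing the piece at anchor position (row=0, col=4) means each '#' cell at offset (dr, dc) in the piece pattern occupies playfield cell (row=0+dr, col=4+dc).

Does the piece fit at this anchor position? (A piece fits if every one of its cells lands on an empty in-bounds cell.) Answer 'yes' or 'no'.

Answer: no

Derivation:
Check each piece cell at anchor (0, 4):
  offset (0,1) -> (0,5): empty -> OK
  offset (1,0) -> (1,4): occupied ('#') -> FAIL
  offset (1,1) -> (1,5): occupied ('#') -> FAIL
  offset (2,0) -> (2,4): occupied ('#') -> FAIL
All cells valid: no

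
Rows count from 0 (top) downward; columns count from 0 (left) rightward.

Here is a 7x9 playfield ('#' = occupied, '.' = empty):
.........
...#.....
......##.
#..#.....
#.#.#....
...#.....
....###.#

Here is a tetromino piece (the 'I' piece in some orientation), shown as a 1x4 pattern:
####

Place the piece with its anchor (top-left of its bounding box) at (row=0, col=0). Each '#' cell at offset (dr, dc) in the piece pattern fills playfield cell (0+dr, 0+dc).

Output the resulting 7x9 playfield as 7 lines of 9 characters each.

Fill (0+0,0+0) = (0,0)
Fill (0+0,0+1) = (0,1)
Fill (0+0,0+2) = (0,2)
Fill (0+0,0+3) = (0,3)

Answer: ####.....
...#.....
......##.
#..#.....
#.#.#....
...#.....
....###.#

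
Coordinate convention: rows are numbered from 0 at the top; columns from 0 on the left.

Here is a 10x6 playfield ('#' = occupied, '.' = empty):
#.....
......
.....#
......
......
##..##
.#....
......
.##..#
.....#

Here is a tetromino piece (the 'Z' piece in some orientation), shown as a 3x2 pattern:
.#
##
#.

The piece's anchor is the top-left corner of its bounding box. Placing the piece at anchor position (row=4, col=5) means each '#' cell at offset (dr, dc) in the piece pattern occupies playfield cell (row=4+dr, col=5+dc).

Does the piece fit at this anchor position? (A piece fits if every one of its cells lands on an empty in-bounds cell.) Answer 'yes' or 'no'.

Answer: no

Derivation:
Check each piece cell at anchor (4, 5):
  offset (0,1) -> (4,6): out of bounds -> FAIL
  offset (1,0) -> (5,5): occupied ('#') -> FAIL
  offset (1,1) -> (5,6): out of bounds -> FAIL
  offset (2,0) -> (6,5): empty -> OK
All cells valid: no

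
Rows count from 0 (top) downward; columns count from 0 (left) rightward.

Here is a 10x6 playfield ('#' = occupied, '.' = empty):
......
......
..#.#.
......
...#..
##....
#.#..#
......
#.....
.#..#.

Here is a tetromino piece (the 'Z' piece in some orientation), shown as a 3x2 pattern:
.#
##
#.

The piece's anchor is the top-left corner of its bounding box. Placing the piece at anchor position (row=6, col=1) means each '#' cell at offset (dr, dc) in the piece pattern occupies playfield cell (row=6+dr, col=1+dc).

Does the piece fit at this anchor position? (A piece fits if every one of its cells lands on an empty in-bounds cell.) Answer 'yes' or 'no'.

Check each piece cell at anchor (6, 1):
  offset (0,1) -> (6,2): occupied ('#') -> FAIL
  offset (1,0) -> (7,1): empty -> OK
  offset (1,1) -> (7,2): empty -> OK
  offset (2,0) -> (8,1): empty -> OK
All cells valid: no

Answer: no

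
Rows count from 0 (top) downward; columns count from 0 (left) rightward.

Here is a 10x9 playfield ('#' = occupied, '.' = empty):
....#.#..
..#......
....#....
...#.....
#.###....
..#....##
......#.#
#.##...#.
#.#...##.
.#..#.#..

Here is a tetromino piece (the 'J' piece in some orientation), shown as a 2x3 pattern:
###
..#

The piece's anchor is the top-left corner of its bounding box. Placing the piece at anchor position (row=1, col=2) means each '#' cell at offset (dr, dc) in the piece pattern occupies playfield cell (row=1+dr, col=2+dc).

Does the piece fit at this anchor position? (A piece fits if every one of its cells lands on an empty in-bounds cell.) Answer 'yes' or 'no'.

Check each piece cell at anchor (1, 2):
  offset (0,0) -> (1,2): occupied ('#') -> FAIL
  offset (0,1) -> (1,3): empty -> OK
  offset (0,2) -> (1,4): empty -> OK
  offset (1,2) -> (2,4): occupied ('#') -> FAIL
All cells valid: no

Answer: no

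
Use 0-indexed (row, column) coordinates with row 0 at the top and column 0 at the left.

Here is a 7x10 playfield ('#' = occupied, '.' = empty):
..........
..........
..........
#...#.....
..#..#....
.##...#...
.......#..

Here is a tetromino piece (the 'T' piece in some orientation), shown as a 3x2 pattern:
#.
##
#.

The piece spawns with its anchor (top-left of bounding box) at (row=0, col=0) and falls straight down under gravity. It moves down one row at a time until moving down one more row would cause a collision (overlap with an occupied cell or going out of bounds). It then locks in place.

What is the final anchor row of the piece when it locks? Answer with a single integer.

Answer: 0

Derivation:
Spawn at (row=0, col=0). Try each row:
  row 0: fits
  row 1: blocked -> lock at row 0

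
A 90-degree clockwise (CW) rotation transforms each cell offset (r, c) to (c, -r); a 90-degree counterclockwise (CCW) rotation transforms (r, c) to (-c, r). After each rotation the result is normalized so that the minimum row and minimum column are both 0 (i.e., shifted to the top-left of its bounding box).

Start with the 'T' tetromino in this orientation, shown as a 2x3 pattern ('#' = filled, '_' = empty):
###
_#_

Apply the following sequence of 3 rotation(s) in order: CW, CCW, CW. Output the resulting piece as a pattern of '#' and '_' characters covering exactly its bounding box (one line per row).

Start:
###
_#_
After rotation 1 (CW):
_#
##
_#
After rotation 2 (CCW):
###
_#_
After rotation 3 (CW):
_#
##
_#

Answer: _#
##
_#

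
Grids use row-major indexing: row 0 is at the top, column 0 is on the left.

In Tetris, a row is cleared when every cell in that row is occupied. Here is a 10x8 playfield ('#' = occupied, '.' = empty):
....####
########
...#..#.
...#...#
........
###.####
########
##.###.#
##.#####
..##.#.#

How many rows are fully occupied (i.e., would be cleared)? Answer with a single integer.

Check each row:
  row 0: 4 empty cells -> not full
  row 1: 0 empty cells -> FULL (clear)
  row 2: 6 empty cells -> not full
  row 3: 6 empty cells -> not full
  row 4: 8 empty cells -> not full
  row 5: 1 empty cell -> not full
  row 6: 0 empty cells -> FULL (clear)
  row 7: 2 empty cells -> not full
  row 8: 1 empty cell -> not full
  row 9: 4 empty cells -> not full
Total rows cleared: 2

Answer: 2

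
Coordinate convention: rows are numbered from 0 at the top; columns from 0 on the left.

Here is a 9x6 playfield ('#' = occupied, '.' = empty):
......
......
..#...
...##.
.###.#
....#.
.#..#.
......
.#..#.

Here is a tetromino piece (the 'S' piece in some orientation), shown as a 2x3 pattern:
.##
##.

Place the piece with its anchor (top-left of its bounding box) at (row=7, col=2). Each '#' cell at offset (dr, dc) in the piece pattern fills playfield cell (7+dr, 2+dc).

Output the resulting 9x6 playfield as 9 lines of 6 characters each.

Answer: ......
......
..#...
...##.
.###.#
....#.
.#..#.
...##.
.####.

Derivation:
Fill (7+0,2+1) = (7,3)
Fill (7+0,2+2) = (7,4)
Fill (7+1,2+0) = (8,2)
Fill (7+1,2+1) = (8,3)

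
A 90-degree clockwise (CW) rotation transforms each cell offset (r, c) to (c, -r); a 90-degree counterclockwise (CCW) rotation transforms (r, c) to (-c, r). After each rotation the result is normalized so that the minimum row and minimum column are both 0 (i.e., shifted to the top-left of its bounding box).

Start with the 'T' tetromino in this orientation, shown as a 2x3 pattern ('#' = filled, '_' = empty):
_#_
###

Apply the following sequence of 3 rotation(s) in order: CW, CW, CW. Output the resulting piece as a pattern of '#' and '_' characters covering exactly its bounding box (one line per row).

Answer: _#
##
_#

Derivation:
Start:
_#_
###
After rotation 1 (CW):
#_
##
#_
After rotation 2 (CW):
###
_#_
After rotation 3 (CW):
_#
##
_#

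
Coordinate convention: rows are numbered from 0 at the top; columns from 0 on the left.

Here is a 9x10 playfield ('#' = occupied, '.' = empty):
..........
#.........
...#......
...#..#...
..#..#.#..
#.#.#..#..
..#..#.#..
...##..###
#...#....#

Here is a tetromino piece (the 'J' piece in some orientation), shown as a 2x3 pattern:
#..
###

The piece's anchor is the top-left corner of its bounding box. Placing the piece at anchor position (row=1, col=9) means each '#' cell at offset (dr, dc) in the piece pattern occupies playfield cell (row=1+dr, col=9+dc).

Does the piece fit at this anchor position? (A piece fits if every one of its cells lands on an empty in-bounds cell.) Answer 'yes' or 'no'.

Check each piece cell at anchor (1, 9):
  offset (0,0) -> (1,9): empty -> OK
  offset (1,0) -> (2,9): empty -> OK
  offset (1,1) -> (2,10): out of bounds -> FAIL
  offset (1,2) -> (2,11): out of bounds -> FAIL
All cells valid: no

Answer: no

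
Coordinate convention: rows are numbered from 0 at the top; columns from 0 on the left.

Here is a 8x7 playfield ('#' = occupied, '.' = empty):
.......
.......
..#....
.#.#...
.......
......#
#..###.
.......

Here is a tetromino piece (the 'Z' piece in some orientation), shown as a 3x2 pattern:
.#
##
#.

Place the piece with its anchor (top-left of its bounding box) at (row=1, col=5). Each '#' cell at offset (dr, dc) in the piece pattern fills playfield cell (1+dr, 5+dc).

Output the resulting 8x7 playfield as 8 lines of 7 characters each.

Answer: .......
......#
..#..##
.#.#.#.
.......
......#
#..###.
.......

Derivation:
Fill (1+0,5+1) = (1,6)
Fill (1+1,5+0) = (2,5)
Fill (1+1,5+1) = (2,6)
Fill (1+2,5+0) = (3,5)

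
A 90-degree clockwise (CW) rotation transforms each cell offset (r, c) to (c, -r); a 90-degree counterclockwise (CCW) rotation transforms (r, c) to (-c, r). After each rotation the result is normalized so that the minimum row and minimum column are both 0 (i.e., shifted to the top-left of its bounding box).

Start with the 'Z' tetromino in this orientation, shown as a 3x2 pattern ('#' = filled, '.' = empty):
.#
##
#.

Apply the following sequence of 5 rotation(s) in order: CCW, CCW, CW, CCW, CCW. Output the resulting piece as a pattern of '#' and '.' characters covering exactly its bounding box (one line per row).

Start:
.#
##
#.
After rotation 1 (CCW):
##.
.##
After rotation 2 (CCW):
.#
##
#.
After rotation 3 (CW):
##.
.##
After rotation 4 (CCW):
.#
##
#.
After rotation 5 (CCW):
##.
.##

Answer: ##.
.##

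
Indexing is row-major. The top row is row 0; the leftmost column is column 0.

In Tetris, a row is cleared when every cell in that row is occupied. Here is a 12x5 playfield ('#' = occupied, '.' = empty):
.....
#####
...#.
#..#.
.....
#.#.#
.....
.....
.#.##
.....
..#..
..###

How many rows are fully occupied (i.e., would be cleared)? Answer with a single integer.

Check each row:
  row 0: 5 empty cells -> not full
  row 1: 0 empty cells -> FULL (clear)
  row 2: 4 empty cells -> not full
  row 3: 3 empty cells -> not full
  row 4: 5 empty cells -> not full
  row 5: 2 empty cells -> not full
  row 6: 5 empty cells -> not full
  row 7: 5 empty cells -> not full
  row 8: 2 empty cells -> not full
  row 9: 5 empty cells -> not full
  row 10: 4 empty cells -> not full
  row 11: 2 empty cells -> not full
Total rows cleared: 1

Answer: 1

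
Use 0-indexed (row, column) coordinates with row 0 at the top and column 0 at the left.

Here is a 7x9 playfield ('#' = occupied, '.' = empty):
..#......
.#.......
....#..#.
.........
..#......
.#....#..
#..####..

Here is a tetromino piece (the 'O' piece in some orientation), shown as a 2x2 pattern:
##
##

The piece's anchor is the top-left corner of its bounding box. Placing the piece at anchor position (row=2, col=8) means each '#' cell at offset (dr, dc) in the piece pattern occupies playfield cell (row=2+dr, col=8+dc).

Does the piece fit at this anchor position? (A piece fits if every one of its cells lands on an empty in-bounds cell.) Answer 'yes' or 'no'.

Answer: no

Derivation:
Check each piece cell at anchor (2, 8):
  offset (0,0) -> (2,8): empty -> OK
  offset (0,1) -> (2,9): out of bounds -> FAIL
  offset (1,0) -> (3,8): empty -> OK
  offset (1,1) -> (3,9): out of bounds -> FAIL
All cells valid: no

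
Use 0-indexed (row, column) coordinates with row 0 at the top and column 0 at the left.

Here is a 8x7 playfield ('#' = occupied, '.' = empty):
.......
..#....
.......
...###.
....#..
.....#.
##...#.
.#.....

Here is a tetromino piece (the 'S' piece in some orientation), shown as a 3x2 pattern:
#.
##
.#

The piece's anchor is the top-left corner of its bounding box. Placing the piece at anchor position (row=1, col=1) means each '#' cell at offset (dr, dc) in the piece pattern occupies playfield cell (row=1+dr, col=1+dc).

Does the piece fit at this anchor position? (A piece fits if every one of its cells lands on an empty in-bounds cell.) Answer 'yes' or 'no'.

Answer: yes

Derivation:
Check each piece cell at anchor (1, 1):
  offset (0,0) -> (1,1): empty -> OK
  offset (1,0) -> (2,1): empty -> OK
  offset (1,1) -> (2,2): empty -> OK
  offset (2,1) -> (3,2): empty -> OK
All cells valid: yes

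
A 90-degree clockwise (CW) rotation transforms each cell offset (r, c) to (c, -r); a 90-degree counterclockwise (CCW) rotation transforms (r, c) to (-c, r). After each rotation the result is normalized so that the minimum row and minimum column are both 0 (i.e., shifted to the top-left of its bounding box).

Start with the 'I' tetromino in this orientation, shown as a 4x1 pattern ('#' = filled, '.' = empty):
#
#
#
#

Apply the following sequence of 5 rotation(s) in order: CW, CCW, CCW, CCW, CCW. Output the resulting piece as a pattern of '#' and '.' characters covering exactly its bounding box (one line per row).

Answer: ####

Derivation:
Start:
#
#
#
#
After rotation 1 (CW):
####
After rotation 2 (CCW):
#
#
#
#
After rotation 3 (CCW):
####
After rotation 4 (CCW):
#
#
#
#
After rotation 5 (CCW):
####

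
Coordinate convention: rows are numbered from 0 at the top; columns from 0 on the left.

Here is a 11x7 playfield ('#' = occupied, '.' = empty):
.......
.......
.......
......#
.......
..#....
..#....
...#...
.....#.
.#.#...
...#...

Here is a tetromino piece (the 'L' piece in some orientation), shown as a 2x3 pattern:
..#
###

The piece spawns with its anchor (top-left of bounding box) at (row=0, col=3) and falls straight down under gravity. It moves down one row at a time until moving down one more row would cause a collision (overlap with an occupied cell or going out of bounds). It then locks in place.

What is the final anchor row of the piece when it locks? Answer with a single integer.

Spawn at (row=0, col=3). Try each row:
  row 0: fits
  row 1: fits
  row 2: fits
  row 3: fits
  row 4: fits
  row 5: fits
  row 6: blocked -> lock at row 5

Answer: 5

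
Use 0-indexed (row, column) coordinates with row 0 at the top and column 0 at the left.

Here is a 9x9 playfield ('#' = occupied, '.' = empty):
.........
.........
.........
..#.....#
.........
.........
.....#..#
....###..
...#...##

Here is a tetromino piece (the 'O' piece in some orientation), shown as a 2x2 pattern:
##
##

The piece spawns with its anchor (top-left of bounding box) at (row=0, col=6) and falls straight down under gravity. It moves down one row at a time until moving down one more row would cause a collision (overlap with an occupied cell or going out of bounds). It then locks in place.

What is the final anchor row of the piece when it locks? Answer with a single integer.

Answer: 5

Derivation:
Spawn at (row=0, col=6). Try each row:
  row 0: fits
  row 1: fits
  row 2: fits
  row 3: fits
  row 4: fits
  row 5: fits
  row 6: blocked -> lock at row 5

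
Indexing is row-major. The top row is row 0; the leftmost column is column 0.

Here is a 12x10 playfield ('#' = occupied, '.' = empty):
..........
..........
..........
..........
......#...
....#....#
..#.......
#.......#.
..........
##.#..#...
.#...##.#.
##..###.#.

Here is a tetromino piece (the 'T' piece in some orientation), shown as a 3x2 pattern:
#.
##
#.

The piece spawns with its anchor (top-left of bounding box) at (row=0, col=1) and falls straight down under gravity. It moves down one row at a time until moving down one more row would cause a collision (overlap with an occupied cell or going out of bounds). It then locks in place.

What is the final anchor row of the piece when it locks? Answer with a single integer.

Answer: 4

Derivation:
Spawn at (row=0, col=1). Try each row:
  row 0: fits
  row 1: fits
  row 2: fits
  row 3: fits
  row 4: fits
  row 5: blocked -> lock at row 4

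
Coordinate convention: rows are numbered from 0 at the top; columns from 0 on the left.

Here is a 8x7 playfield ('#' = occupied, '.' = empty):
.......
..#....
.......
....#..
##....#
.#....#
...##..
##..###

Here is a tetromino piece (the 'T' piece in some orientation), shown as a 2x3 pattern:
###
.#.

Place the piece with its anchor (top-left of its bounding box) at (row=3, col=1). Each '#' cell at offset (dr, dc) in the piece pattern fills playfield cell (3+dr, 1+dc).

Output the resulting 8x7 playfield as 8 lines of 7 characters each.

Fill (3+0,1+0) = (3,1)
Fill (3+0,1+1) = (3,2)
Fill (3+0,1+2) = (3,3)
Fill (3+1,1+1) = (4,2)

Answer: .......
..#....
.......
.####..
###...#
.#....#
...##..
##..###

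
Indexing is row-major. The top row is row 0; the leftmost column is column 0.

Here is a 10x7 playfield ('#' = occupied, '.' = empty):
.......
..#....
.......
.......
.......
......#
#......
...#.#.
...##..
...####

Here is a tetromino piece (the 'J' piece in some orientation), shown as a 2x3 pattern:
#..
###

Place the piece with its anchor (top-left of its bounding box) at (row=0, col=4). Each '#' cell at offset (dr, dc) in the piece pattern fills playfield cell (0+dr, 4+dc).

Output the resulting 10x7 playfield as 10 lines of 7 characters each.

Fill (0+0,4+0) = (0,4)
Fill (0+1,4+0) = (1,4)
Fill (0+1,4+1) = (1,5)
Fill (0+1,4+2) = (1,6)

Answer: ....#..
..#.###
.......
.......
.......
......#
#......
...#.#.
...##..
...####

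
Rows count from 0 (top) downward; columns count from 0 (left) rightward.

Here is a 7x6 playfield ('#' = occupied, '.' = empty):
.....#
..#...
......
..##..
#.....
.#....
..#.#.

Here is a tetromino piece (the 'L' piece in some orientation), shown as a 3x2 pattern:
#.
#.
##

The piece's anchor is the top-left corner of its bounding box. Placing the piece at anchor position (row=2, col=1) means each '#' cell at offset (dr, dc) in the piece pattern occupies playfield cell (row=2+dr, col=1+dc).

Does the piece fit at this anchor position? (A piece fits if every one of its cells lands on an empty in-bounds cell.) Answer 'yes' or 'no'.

Answer: yes

Derivation:
Check each piece cell at anchor (2, 1):
  offset (0,0) -> (2,1): empty -> OK
  offset (1,0) -> (3,1): empty -> OK
  offset (2,0) -> (4,1): empty -> OK
  offset (2,1) -> (4,2): empty -> OK
All cells valid: yes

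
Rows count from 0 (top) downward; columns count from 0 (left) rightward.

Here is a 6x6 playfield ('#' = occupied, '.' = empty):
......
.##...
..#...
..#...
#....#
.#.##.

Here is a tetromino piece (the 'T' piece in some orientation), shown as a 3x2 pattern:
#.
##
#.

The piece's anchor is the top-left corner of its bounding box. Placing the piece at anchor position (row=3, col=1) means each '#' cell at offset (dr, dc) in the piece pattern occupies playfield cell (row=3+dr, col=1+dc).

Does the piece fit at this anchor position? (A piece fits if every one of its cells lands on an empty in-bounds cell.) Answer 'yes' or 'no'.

Answer: no

Derivation:
Check each piece cell at anchor (3, 1):
  offset (0,0) -> (3,1): empty -> OK
  offset (1,0) -> (4,1): empty -> OK
  offset (1,1) -> (4,2): empty -> OK
  offset (2,0) -> (5,1): occupied ('#') -> FAIL
All cells valid: no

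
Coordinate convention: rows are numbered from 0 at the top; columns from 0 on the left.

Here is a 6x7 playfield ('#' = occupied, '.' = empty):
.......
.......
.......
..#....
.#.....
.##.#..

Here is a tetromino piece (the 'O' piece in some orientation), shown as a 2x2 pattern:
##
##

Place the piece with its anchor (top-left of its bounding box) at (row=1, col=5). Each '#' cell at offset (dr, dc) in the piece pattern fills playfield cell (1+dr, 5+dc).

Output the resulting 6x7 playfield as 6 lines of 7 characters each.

Answer: .......
.....##
.....##
..#....
.#.....
.##.#..

Derivation:
Fill (1+0,5+0) = (1,5)
Fill (1+0,5+1) = (1,6)
Fill (1+1,5+0) = (2,5)
Fill (1+1,5+1) = (2,6)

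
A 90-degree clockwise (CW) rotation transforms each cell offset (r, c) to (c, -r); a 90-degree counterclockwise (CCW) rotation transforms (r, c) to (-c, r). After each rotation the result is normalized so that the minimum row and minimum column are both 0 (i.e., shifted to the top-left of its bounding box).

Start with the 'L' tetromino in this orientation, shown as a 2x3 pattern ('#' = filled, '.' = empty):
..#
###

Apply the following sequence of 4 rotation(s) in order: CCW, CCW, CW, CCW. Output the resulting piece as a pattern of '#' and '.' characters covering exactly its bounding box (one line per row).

Start:
..#
###
After rotation 1 (CCW):
##
.#
.#
After rotation 2 (CCW):
###
#..
After rotation 3 (CW):
##
.#
.#
After rotation 4 (CCW):
###
#..

Answer: ###
#..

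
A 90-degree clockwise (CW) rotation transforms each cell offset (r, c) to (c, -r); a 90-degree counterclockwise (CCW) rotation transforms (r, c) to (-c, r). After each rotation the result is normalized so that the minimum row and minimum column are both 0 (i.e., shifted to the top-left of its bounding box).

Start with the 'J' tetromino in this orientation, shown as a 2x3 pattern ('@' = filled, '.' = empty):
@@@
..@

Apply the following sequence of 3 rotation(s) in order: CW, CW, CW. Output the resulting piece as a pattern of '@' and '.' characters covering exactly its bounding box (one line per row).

Start:
@@@
..@
After rotation 1 (CW):
.@
.@
@@
After rotation 2 (CW):
@..
@@@
After rotation 3 (CW):
@@
@.
@.

Answer: @@
@.
@.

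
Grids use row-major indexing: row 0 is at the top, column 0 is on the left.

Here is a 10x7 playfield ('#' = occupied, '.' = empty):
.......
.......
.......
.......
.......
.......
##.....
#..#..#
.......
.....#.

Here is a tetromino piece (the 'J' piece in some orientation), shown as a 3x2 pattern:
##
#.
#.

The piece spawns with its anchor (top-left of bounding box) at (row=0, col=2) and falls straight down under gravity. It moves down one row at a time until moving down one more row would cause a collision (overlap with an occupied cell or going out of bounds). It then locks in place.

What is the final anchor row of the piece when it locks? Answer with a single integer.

Spawn at (row=0, col=2). Try each row:
  row 0: fits
  row 1: fits
  row 2: fits
  row 3: fits
  row 4: fits
  row 5: fits
  row 6: fits
  row 7: blocked -> lock at row 6

Answer: 6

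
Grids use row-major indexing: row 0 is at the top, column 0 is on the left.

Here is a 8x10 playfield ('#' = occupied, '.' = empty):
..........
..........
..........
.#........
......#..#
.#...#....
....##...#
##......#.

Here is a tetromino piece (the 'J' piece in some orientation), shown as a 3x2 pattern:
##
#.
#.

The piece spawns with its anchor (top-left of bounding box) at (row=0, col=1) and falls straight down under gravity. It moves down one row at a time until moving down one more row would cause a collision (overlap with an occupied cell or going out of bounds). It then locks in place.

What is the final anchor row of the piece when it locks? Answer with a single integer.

Spawn at (row=0, col=1). Try each row:
  row 0: fits
  row 1: blocked -> lock at row 0

Answer: 0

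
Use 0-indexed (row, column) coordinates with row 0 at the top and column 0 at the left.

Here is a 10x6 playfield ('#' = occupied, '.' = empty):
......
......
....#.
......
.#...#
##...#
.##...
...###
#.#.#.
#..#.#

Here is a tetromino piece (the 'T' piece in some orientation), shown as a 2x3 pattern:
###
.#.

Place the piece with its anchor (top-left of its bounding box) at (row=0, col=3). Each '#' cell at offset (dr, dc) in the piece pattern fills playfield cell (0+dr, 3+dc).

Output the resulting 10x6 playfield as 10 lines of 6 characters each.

Answer: ...###
....#.
....#.
......
.#...#
##...#
.##...
...###
#.#.#.
#..#.#

Derivation:
Fill (0+0,3+0) = (0,3)
Fill (0+0,3+1) = (0,4)
Fill (0+0,3+2) = (0,5)
Fill (0+1,3+1) = (1,4)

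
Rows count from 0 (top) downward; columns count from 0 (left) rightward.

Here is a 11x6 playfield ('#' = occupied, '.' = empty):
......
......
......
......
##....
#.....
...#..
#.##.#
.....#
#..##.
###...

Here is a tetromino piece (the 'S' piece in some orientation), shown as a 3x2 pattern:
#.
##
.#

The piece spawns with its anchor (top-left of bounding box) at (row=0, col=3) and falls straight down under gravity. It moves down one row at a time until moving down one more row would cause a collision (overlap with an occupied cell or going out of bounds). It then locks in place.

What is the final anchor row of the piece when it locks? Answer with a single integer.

Spawn at (row=0, col=3). Try each row:
  row 0: fits
  row 1: fits
  row 2: fits
  row 3: fits
  row 4: fits
  row 5: blocked -> lock at row 4

Answer: 4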